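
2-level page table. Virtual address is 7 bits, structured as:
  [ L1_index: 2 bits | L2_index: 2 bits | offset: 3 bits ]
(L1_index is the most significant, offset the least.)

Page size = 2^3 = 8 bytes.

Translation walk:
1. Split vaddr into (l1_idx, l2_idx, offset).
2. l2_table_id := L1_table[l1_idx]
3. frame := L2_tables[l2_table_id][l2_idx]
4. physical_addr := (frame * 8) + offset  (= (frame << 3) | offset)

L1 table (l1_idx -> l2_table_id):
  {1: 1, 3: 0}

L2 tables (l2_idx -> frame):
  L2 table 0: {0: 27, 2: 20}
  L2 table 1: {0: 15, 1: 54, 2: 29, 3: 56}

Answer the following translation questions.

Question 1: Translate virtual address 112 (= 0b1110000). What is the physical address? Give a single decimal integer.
vaddr = 112 = 0b1110000
Split: l1_idx=3, l2_idx=2, offset=0
L1[3] = 0
L2[0][2] = 20
paddr = 20 * 8 + 0 = 160

Answer: 160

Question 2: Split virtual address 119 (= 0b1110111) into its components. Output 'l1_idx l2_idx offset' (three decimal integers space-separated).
Answer: 3 2 7

Derivation:
vaddr = 119 = 0b1110111
  top 2 bits -> l1_idx = 3
  next 2 bits -> l2_idx = 2
  bottom 3 bits -> offset = 7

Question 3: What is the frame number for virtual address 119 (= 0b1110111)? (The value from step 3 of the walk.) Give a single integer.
vaddr = 119: l1_idx=3, l2_idx=2
L1[3] = 0; L2[0][2] = 20

Answer: 20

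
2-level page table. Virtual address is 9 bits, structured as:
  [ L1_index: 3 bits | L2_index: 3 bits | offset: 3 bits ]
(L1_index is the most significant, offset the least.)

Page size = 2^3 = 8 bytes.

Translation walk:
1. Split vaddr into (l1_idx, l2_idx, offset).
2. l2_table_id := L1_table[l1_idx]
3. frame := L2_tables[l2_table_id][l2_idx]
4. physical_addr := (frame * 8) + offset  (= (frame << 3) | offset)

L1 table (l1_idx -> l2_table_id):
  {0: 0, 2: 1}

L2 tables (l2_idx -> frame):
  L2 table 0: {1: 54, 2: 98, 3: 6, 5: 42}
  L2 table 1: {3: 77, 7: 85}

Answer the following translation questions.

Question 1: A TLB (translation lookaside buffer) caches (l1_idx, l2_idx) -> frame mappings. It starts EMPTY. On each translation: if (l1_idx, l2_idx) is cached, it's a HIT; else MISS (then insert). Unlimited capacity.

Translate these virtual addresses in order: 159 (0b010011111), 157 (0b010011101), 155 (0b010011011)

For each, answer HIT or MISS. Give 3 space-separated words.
Answer: MISS HIT HIT

Derivation:
vaddr=159: (2,3) not in TLB -> MISS, insert
vaddr=157: (2,3) in TLB -> HIT
vaddr=155: (2,3) in TLB -> HIT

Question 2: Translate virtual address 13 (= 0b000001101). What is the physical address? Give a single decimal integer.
vaddr = 13 = 0b000001101
Split: l1_idx=0, l2_idx=1, offset=5
L1[0] = 0
L2[0][1] = 54
paddr = 54 * 8 + 5 = 437

Answer: 437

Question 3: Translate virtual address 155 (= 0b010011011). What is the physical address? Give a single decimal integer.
Answer: 619

Derivation:
vaddr = 155 = 0b010011011
Split: l1_idx=2, l2_idx=3, offset=3
L1[2] = 1
L2[1][3] = 77
paddr = 77 * 8 + 3 = 619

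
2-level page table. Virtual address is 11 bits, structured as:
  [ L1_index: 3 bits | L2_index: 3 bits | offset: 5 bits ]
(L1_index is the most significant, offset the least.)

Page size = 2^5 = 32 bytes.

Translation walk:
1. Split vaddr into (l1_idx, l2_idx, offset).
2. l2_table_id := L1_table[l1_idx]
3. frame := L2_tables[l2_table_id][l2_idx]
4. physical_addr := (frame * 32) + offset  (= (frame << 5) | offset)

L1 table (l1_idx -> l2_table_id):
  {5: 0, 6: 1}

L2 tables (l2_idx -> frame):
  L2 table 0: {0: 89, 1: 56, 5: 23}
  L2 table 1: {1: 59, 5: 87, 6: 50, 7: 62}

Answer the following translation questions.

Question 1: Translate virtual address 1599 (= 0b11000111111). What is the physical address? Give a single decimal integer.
Answer: 1919

Derivation:
vaddr = 1599 = 0b11000111111
Split: l1_idx=6, l2_idx=1, offset=31
L1[6] = 1
L2[1][1] = 59
paddr = 59 * 32 + 31 = 1919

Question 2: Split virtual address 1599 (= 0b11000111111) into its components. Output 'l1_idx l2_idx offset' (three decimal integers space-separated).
vaddr = 1599 = 0b11000111111
  top 3 bits -> l1_idx = 6
  next 3 bits -> l2_idx = 1
  bottom 5 bits -> offset = 31

Answer: 6 1 31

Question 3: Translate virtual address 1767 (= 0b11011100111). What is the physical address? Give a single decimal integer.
vaddr = 1767 = 0b11011100111
Split: l1_idx=6, l2_idx=7, offset=7
L1[6] = 1
L2[1][7] = 62
paddr = 62 * 32 + 7 = 1991

Answer: 1991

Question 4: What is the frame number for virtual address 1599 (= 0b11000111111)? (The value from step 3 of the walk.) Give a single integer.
Answer: 59

Derivation:
vaddr = 1599: l1_idx=6, l2_idx=1
L1[6] = 1; L2[1][1] = 59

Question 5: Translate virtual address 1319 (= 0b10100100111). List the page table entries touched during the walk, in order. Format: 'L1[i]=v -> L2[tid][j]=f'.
Answer: L1[5]=0 -> L2[0][1]=56

Derivation:
vaddr = 1319 = 0b10100100111
Split: l1_idx=5, l2_idx=1, offset=7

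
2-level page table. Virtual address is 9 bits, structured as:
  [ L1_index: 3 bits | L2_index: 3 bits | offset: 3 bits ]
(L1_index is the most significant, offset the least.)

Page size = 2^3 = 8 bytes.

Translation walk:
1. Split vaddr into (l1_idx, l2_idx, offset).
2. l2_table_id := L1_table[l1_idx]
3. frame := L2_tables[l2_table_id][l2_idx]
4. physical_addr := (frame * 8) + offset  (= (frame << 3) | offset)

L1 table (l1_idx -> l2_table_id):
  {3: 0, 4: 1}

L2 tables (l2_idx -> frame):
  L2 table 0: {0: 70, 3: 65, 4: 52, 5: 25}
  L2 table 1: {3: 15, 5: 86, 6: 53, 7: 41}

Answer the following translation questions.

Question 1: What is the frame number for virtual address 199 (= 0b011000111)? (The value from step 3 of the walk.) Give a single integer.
vaddr = 199: l1_idx=3, l2_idx=0
L1[3] = 0; L2[0][0] = 70

Answer: 70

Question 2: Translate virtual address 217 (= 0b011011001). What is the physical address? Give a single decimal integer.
Answer: 521

Derivation:
vaddr = 217 = 0b011011001
Split: l1_idx=3, l2_idx=3, offset=1
L1[3] = 0
L2[0][3] = 65
paddr = 65 * 8 + 1 = 521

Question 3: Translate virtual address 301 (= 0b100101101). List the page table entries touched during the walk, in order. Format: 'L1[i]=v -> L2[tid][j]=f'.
vaddr = 301 = 0b100101101
Split: l1_idx=4, l2_idx=5, offset=5

Answer: L1[4]=1 -> L2[1][5]=86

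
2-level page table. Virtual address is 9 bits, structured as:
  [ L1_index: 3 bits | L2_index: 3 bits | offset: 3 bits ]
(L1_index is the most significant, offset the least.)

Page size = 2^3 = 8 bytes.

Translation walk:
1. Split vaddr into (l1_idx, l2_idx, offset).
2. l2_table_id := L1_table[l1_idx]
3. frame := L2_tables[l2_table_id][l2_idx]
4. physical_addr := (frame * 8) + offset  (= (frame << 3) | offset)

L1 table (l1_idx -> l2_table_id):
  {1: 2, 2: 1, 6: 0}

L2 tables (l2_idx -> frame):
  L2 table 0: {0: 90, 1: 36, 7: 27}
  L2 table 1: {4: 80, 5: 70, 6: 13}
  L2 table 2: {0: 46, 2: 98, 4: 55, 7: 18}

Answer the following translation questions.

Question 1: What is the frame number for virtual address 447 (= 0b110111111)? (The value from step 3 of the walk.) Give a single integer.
Answer: 27

Derivation:
vaddr = 447: l1_idx=6, l2_idx=7
L1[6] = 0; L2[0][7] = 27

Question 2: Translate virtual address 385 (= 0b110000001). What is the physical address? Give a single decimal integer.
Answer: 721

Derivation:
vaddr = 385 = 0b110000001
Split: l1_idx=6, l2_idx=0, offset=1
L1[6] = 0
L2[0][0] = 90
paddr = 90 * 8 + 1 = 721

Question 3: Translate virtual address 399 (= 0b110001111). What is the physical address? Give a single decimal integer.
Answer: 295

Derivation:
vaddr = 399 = 0b110001111
Split: l1_idx=6, l2_idx=1, offset=7
L1[6] = 0
L2[0][1] = 36
paddr = 36 * 8 + 7 = 295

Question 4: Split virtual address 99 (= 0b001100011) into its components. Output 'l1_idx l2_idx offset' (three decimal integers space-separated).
vaddr = 99 = 0b001100011
  top 3 bits -> l1_idx = 1
  next 3 bits -> l2_idx = 4
  bottom 3 bits -> offset = 3

Answer: 1 4 3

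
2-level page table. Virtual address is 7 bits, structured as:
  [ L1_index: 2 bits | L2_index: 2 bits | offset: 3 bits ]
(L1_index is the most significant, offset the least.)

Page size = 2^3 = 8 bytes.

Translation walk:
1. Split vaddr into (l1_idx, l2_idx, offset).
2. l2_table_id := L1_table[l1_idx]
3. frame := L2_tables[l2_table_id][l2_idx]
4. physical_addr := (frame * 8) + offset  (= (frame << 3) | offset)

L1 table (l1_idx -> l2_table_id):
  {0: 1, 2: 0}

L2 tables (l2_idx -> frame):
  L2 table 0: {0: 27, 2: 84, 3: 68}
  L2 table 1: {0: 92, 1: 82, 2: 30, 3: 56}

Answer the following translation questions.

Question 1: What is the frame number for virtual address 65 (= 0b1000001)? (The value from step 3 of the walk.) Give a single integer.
Answer: 27

Derivation:
vaddr = 65: l1_idx=2, l2_idx=0
L1[2] = 0; L2[0][0] = 27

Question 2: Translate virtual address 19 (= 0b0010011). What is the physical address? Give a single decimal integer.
vaddr = 19 = 0b0010011
Split: l1_idx=0, l2_idx=2, offset=3
L1[0] = 1
L2[1][2] = 30
paddr = 30 * 8 + 3 = 243

Answer: 243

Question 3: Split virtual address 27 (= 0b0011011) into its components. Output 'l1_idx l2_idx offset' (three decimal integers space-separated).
Answer: 0 3 3

Derivation:
vaddr = 27 = 0b0011011
  top 2 bits -> l1_idx = 0
  next 2 bits -> l2_idx = 3
  bottom 3 bits -> offset = 3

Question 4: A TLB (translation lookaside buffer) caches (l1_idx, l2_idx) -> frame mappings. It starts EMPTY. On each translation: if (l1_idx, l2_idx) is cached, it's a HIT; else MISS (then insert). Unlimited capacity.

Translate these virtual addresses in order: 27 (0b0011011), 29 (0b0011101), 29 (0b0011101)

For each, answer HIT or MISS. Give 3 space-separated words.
vaddr=27: (0,3) not in TLB -> MISS, insert
vaddr=29: (0,3) in TLB -> HIT
vaddr=29: (0,3) in TLB -> HIT

Answer: MISS HIT HIT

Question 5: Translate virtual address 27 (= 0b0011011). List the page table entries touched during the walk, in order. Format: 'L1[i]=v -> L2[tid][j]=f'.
Answer: L1[0]=1 -> L2[1][3]=56

Derivation:
vaddr = 27 = 0b0011011
Split: l1_idx=0, l2_idx=3, offset=3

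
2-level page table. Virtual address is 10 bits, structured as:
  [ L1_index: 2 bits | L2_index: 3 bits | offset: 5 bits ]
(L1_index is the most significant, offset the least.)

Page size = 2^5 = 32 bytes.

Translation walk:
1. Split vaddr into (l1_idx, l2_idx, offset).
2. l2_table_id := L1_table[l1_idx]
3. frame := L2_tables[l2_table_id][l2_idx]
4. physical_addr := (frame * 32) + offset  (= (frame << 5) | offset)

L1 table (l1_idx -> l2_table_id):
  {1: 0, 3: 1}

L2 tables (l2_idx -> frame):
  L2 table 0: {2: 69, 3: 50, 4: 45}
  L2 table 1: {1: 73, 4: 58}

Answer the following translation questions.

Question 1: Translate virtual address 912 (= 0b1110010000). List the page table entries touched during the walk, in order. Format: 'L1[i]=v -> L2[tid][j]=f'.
vaddr = 912 = 0b1110010000
Split: l1_idx=3, l2_idx=4, offset=16

Answer: L1[3]=1 -> L2[1][4]=58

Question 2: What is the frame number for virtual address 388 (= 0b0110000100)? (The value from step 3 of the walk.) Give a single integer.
Answer: 45

Derivation:
vaddr = 388: l1_idx=1, l2_idx=4
L1[1] = 0; L2[0][4] = 45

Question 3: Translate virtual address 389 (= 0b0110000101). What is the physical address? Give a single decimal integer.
Answer: 1445

Derivation:
vaddr = 389 = 0b0110000101
Split: l1_idx=1, l2_idx=4, offset=5
L1[1] = 0
L2[0][4] = 45
paddr = 45 * 32 + 5 = 1445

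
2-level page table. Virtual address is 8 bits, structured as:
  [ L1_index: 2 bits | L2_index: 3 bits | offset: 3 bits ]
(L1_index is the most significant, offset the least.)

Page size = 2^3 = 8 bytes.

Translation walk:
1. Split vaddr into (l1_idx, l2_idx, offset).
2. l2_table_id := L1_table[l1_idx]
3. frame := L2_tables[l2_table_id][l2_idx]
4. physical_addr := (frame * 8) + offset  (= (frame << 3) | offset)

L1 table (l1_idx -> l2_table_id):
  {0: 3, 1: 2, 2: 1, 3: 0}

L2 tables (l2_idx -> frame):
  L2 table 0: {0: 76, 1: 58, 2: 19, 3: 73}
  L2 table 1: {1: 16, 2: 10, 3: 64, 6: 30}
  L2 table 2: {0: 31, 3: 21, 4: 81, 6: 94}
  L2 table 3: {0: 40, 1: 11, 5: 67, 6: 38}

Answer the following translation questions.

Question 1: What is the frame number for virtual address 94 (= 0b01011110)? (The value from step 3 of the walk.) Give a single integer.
vaddr = 94: l1_idx=1, l2_idx=3
L1[1] = 2; L2[2][3] = 21

Answer: 21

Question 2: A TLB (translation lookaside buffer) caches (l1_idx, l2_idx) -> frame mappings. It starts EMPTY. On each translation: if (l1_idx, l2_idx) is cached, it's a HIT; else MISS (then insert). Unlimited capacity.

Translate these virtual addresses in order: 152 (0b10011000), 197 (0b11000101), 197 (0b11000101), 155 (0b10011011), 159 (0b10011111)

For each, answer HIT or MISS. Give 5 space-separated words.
vaddr=152: (2,3) not in TLB -> MISS, insert
vaddr=197: (3,0) not in TLB -> MISS, insert
vaddr=197: (3,0) in TLB -> HIT
vaddr=155: (2,3) in TLB -> HIT
vaddr=159: (2,3) in TLB -> HIT

Answer: MISS MISS HIT HIT HIT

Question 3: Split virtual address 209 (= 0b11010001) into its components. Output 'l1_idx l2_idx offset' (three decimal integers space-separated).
vaddr = 209 = 0b11010001
  top 2 bits -> l1_idx = 3
  next 3 bits -> l2_idx = 2
  bottom 3 bits -> offset = 1

Answer: 3 2 1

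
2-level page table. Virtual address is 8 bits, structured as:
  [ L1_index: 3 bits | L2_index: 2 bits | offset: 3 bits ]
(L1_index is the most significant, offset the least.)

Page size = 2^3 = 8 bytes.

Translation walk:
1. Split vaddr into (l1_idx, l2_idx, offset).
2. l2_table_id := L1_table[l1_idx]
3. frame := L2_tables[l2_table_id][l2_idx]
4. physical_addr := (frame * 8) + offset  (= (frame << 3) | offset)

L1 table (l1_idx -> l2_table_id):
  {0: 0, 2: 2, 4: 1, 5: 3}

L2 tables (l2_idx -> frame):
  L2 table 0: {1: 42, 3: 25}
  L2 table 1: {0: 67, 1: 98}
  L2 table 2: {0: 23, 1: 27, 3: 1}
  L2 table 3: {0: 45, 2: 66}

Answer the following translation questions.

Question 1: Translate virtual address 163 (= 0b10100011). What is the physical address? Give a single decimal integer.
vaddr = 163 = 0b10100011
Split: l1_idx=5, l2_idx=0, offset=3
L1[5] = 3
L2[3][0] = 45
paddr = 45 * 8 + 3 = 363

Answer: 363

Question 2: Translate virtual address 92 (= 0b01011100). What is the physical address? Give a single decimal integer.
Answer: 12

Derivation:
vaddr = 92 = 0b01011100
Split: l1_idx=2, l2_idx=3, offset=4
L1[2] = 2
L2[2][3] = 1
paddr = 1 * 8 + 4 = 12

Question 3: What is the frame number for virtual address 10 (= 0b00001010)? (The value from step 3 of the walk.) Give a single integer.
Answer: 42

Derivation:
vaddr = 10: l1_idx=0, l2_idx=1
L1[0] = 0; L2[0][1] = 42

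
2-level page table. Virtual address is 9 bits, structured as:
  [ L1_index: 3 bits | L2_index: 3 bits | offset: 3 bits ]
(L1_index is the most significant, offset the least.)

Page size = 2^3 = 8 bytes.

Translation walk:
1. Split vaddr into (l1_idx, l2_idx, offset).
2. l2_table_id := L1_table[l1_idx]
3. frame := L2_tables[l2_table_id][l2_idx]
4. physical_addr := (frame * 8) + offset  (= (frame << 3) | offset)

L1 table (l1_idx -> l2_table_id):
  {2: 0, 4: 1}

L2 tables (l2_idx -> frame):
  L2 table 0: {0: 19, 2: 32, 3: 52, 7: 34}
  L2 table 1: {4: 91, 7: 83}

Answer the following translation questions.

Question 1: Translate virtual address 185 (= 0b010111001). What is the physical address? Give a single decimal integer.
Answer: 273

Derivation:
vaddr = 185 = 0b010111001
Split: l1_idx=2, l2_idx=7, offset=1
L1[2] = 0
L2[0][7] = 34
paddr = 34 * 8 + 1 = 273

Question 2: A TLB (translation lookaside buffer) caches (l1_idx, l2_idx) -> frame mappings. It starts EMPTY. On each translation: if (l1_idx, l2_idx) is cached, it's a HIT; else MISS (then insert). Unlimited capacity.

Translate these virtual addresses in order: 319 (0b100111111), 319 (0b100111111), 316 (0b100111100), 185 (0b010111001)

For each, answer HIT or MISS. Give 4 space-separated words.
Answer: MISS HIT HIT MISS

Derivation:
vaddr=319: (4,7) not in TLB -> MISS, insert
vaddr=319: (4,7) in TLB -> HIT
vaddr=316: (4,7) in TLB -> HIT
vaddr=185: (2,7) not in TLB -> MISS, insert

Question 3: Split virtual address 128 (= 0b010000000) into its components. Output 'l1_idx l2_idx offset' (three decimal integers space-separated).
vaddr = 128 = 0b010000000
  top 3 bits -> l1_idx = 2
  next 3 bits -> l2_idx = 0
  bottom 3 bits -> offset = 0

Answer: 2 0 0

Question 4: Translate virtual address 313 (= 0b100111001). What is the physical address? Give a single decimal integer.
Answer: 665

Derivation:
vaddr = 313 = 0b100111001
Split: l1_idx=4, l2_idx=7, offset=1
L1[4] = 1
L2[1][7] = 83
paddr = 83 * 8 + 1 = 665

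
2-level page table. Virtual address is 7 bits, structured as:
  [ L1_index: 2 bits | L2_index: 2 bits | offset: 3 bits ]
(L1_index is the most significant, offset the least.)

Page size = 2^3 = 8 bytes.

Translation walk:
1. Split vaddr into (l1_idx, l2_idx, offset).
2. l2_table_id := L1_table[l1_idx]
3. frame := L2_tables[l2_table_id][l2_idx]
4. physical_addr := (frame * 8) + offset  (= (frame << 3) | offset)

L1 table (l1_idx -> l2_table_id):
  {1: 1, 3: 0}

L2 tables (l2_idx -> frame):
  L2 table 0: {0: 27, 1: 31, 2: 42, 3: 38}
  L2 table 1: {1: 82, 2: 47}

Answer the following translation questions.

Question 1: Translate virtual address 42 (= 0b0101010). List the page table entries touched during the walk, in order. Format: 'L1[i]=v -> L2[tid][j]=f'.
Answer: L1[1]=1 -> L2[1][1]=82

Derivation:
vaddr = 42 = 0b0101010
Split: l1_idx=1, l2_idx=1, offset=2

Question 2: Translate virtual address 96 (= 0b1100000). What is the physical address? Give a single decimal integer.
Answer: 216

Derivation:
vaddr = 96 = 0b1100000
Split: l1_idx=3, l2_idx=0, offset=0
L1[3] = 0
L2[0][0] = 27
paddr = 27 * 8 + 0 = 216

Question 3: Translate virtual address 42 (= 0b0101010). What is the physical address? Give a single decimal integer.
Answer: 658

Derivation:
vaddr = 42 = 0b0101010
Split: l1_idx=1, l2_idx=1, offset=2
L1[1] = 1
L2[1][1] = 82
paddr = 82 * 8 + 2 = 658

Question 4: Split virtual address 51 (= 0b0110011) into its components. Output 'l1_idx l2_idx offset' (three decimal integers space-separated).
Answer: 1 2 3

Derivation:
vaddr = 51 = 0b0110011
  top 2 bits -> l1_idx = 1
  next 2 bits -> l2_idx = 2
  bottom 3 bits -> offset = 3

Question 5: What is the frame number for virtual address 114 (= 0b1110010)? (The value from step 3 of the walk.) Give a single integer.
Answer: 42

Derivation:
vaddr = 114: l1_idx=3, l2_idx=2
L1[3] = 0; L2[0][2] = 42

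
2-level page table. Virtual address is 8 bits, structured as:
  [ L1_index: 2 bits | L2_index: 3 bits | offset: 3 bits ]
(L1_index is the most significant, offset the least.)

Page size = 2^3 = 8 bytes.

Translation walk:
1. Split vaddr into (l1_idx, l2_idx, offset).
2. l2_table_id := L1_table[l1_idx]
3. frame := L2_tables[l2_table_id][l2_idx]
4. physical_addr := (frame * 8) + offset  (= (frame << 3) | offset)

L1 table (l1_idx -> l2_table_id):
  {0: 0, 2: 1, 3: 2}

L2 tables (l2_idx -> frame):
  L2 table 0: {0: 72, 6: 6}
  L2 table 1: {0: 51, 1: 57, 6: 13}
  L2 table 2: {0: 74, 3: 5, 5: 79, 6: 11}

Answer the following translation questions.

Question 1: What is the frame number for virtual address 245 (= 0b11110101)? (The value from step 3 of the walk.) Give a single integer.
vaddr = 245: l1_idx=3, l2_idx=6
L1[3] = 2; L2[2][6] = 11

Answer: 11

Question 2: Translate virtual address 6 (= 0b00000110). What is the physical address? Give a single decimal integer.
vaddr = 6 = 0b00000110
Split: l1_idx=0, l2_idx=0, offset=6
L1[0] = 0
L2[0][0] = 72
paddr = 72 * 8 + 6 = 582

Answer: 582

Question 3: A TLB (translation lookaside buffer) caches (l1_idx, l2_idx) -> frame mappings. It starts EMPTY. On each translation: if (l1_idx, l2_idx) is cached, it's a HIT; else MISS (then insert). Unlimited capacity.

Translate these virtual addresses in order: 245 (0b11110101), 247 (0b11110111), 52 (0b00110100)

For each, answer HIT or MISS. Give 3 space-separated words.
Answer: MISS HIT MISS

Derivation:
vaddr=245: (3,6) not in TLB -> MISS, insert
vaddr=247: (3,6) in TLB -> HIT
vaddr=52: (0,6) not in TLB -> MISS, insert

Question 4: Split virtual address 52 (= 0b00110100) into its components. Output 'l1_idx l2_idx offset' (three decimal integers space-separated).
Answer: 0 6 4

Derivation:
vaddr = 52 = 0b00110100
  top 2 bits -> l1_idx = 0
  next 3 bits -> l2_idx = 6
  bottom 3 bits -> offset = 4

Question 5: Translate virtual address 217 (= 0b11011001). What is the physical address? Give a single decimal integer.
Answer: 41

Derivation:
vaddr = 217 = 0b11011001
Split: l1_idx=3, l2_idx=3, offset=1
L1[3] = 2
L2[2][3] = 5
paddr = 5 * 8 + 1 = 41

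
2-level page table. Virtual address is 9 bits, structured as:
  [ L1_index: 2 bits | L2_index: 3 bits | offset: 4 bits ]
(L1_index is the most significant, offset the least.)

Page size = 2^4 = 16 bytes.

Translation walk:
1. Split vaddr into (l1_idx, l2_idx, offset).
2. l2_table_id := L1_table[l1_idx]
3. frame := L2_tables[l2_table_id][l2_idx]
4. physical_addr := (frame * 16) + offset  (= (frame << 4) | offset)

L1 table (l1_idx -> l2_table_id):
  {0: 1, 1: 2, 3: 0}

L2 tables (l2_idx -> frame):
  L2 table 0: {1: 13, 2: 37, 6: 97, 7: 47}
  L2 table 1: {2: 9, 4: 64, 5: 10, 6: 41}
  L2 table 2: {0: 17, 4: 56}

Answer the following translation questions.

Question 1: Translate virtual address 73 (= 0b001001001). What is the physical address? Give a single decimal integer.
Answer: 1033

Derivation:
vaddr = 73 = 0b001001001
Split: l1_idx=0, l2_idx=4, offset=9
L1[0] = 1
L2[1][4] = 64
paddr = 64 * 16 + 9 = 1033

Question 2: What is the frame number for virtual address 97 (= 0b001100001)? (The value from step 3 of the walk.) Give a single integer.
Answer: 41

Derivation:
vaddr = 97: l1_idx=0, l2_idx=6
L1[0] = 1; L2[1][6] = 41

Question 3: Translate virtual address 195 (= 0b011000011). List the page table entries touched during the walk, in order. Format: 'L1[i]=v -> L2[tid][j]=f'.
Answer: L1[1]=2 -> L2[2][4]=56

Derivation:
vaddr = 195 = 0b011000011
Split: l1_idx=1, l2_idx=4, offset=3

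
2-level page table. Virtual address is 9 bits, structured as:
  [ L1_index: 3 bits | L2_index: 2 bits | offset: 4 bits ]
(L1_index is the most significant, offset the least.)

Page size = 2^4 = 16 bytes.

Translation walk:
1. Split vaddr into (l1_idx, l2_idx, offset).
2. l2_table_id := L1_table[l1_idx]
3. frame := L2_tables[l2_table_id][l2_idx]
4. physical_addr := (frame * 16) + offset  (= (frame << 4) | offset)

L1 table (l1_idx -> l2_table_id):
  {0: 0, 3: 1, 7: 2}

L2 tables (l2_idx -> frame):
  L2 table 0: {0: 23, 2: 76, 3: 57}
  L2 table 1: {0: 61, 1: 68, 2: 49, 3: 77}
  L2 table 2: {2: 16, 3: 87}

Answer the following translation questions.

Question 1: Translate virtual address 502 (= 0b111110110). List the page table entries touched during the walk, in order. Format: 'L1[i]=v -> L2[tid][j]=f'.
Answer: L1[7]=2 -> L2[2][3]=87

Derivation:
vaddr = 502 = 0b111110110
Split: l1_idx=7, l2_idx=3, offset=6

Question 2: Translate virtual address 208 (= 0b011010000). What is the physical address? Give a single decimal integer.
Answer: 1088

Derivation:
vaddr = 208 = 0b011010000
Split: l1_idx=3, l2_idx=1, offset=0
L1[3] = 1
L2[1][1] = 68
paddr = 68 * 16 + 0 = 1088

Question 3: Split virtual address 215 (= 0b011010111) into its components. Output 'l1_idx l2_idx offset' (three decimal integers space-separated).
Answer: 3 1 7

Derivation:
vaddr = 215 = 0b011010111
  top 3 bits -> l1_idx = 3
  next 2 bits -> l2_idx = 1
  bottom 4 bits -> offset = 7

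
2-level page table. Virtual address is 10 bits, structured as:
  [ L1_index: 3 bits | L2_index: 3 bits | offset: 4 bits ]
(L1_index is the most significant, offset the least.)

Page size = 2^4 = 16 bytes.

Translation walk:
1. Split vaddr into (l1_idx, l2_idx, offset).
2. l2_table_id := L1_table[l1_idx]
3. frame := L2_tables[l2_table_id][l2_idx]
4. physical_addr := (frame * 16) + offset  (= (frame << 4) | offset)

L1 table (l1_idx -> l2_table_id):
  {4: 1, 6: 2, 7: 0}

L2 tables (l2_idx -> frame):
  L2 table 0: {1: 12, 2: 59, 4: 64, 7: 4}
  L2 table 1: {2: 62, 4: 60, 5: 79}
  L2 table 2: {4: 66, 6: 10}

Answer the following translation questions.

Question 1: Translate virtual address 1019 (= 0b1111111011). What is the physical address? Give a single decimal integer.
Answer: 75

Derivation:
vaddr = 1019 = 0b1111111011
Split: l1_idx=7, l2_idx=7, offset=11
L1[7] = 0
L2[0][7] = 4
paddr = 4 * 16 + 11 = 75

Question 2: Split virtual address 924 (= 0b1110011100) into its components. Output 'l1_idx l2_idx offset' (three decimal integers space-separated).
Answer: 7 1 12

Derivation:
vaddr = 924 = 0b1110011100
  top 3 bits -> l1_idx = 7
  next 3 bits -> l2_idx = 1
  bottom 4 bits -> offset = 12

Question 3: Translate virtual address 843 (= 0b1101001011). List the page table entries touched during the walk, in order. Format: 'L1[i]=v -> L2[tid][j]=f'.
Answer: L1[6]=2 -> L2[2][4]=66

Derivation:
vaddr = 843 = 0b1101001011
Split: l1_idx=6, l2_idx=4, offset=11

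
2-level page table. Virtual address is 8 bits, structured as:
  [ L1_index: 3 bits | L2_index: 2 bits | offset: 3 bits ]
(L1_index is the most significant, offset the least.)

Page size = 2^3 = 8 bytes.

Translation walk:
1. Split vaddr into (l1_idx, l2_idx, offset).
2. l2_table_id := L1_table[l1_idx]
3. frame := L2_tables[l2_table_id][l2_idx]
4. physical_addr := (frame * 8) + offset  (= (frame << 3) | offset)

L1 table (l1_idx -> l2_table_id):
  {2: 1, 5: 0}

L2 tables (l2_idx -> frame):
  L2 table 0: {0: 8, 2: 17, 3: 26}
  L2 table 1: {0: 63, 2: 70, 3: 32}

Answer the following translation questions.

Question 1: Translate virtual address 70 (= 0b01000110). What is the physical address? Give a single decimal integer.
Answer: 510

Derivation:
vaddr = 70 = 0b01000110
Split: l1_idx=2, l2_idx=0, offset=6
L1[2] = 1
L2[1][0] = 63
paddr = 63 * 8 + 6 = 510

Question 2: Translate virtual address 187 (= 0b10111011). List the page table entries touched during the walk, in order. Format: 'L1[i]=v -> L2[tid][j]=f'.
Answer: L1[5]=0 -> L2[0][3]=26

Derivation:
vaddr = 187 = 0b10111011
Split: l1_idx=5, l2_idx=3, offset=3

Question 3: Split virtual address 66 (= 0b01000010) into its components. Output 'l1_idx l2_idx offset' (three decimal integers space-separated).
Answer: 2 0 2

Derivation:
vaddr = 66 = 0b01000010
  top 3 bits -> l1_idx = 2
  next 2 bits -> l2_idx = 0
  bottom 3 bits -> offset = 2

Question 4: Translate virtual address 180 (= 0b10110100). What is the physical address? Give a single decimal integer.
Answer: 140

Derivation:
vaddr = 180 = 0b10110100
Split: l1_idx=5, l2_idx=2, offset=4
L1[5] = 0
L2[0][2] = 17
paddr = 17 * 8 + 4 = 140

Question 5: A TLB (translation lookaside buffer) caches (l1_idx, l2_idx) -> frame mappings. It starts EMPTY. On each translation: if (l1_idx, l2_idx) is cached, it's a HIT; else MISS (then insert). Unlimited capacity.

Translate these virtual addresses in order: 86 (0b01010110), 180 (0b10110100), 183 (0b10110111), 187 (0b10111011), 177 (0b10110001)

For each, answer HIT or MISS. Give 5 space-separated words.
vaddr=86: (2,2) not in TLB -> MISS, insert
vaddr=180: (5,2) not in TLB -> MISS, insert
vaddr=183: (5,2) in TLB -> HIT
vaddr=187: (5,3) not in TLB -> MISS, insert
vaddr=177: (5,2) in TLB -> HIT

Answer: MISS MISS HIT MISS HIT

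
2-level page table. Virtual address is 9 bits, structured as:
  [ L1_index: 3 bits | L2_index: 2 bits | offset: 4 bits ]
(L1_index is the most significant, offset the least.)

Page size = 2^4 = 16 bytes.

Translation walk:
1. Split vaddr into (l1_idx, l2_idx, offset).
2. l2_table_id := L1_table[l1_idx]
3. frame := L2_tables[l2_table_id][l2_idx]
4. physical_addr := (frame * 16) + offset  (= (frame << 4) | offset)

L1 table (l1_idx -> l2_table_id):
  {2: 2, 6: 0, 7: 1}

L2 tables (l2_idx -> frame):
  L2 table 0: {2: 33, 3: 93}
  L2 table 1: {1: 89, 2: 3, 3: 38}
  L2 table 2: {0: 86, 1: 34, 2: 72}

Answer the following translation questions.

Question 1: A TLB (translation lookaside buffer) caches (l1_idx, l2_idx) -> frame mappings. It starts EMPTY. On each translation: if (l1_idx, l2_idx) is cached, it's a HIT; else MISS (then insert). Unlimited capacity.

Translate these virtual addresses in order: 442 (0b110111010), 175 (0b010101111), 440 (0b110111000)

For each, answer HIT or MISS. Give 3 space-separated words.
vaddr=442: (6,3) not in TLB -> MISS, insert
vaddr=175: (2,2) not in TLB -> MISS, insert
vaddr=440: (6,3) in TLB -> HIT

Answer: MISS MISS HIT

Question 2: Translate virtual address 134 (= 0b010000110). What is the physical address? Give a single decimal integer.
Answer: 1382

Derivation:
vaddr = 134 = 0b010000110
Split: l1_idx=2, l2_idx=0, offset=6
L1[2] = 2
L2[2][0] = 86
paddr = 86 * 16 + 6 = 1382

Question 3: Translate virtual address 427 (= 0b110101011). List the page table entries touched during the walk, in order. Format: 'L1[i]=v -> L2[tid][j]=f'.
Answer: L1[6]=0 -> L2[0][2]=33

Derivation:
vaddr = 427 = 0b110101011
Split: l1_idx=6, l2_idx=2, offset=11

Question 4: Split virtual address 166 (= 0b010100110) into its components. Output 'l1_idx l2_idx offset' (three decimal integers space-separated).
Answer: 2 2 6

Derivation:
vaddr = 166 = 0b010100110
  top 3 bits -> l1_idx = 2
  next 2 bits -> l2_idx = 2
  bottom 4 bits -> offset = 6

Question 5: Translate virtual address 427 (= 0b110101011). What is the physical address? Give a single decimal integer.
vaddr = 427 = 0b110101011
Split: l1_idx=6, l2_idx=2, offset=11
L1[6] = 0
L2[0][2] = 33
paddr = 33 * 16 + 11 = 539

Answer: 539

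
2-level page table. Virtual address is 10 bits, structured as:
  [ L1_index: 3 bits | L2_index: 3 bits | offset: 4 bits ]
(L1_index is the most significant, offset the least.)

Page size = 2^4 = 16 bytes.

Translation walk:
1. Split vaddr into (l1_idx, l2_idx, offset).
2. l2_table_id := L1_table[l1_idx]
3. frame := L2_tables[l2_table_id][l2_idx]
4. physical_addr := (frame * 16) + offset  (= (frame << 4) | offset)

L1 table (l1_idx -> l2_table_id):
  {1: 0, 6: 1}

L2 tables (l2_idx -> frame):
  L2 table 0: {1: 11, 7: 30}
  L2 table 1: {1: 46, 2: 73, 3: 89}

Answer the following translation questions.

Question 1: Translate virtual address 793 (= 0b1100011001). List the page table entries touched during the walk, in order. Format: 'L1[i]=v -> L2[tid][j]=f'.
vaddr = 793 = 0b1100011001
Split: l1_idx=6, l2_idx=1, offset=9

Answer: L1[6]=1 -> L2[1][1]=46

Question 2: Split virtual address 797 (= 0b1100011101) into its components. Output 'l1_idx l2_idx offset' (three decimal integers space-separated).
Answer: 6 1 13

Derivation:
vaddr = 797 = 0b1100011101
  top 3 bits -> l1_idx = 6
  next 3 bits -> l2_idx = 1
  bottom 4 bits -> offset = 13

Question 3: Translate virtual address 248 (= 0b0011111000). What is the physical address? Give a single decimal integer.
Answer: 488

Derivation:
vaddr = 248 = 0b0011111000
Split: l1_idx=1, l2_idx=7, offset=8
L1[1] = 0
L2[0][7] = 30
paddr = 30 * 16 + 8 = 488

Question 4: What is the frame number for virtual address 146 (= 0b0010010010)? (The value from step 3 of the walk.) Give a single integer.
Answer: 11

Derivation:
vaddr = 146: l1_idx=1, l2_idx=1
L1[1] = 0; L2[0][1] = 11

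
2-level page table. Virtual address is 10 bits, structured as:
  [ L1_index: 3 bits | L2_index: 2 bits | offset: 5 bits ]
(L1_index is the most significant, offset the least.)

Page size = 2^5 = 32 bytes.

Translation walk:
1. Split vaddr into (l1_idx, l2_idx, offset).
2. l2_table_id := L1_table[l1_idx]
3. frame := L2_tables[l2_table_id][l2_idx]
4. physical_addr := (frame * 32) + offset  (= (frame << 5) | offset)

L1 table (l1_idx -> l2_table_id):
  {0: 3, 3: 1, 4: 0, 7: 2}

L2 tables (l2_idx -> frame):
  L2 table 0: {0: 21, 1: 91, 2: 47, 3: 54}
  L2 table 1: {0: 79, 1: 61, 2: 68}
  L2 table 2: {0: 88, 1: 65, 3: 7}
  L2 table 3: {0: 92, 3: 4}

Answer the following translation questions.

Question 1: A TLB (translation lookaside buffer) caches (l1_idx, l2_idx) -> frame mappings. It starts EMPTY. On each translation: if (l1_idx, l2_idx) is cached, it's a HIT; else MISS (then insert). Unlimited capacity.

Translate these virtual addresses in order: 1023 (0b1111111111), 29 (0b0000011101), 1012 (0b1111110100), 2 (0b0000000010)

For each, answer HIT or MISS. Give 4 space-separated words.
vaddr=1023: (7,3) not in TLB -> MISS, insert
vaddr=29: (0,0) not in TLB -> MISS, insert
vaddr=1012: (7,3) in TLB -> HIT
vaddr=2: (0,0) in TLB -> HIT

Answer: MISS MISS HIT HIT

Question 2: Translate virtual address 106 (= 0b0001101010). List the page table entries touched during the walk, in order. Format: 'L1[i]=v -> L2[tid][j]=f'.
vaddr = 106 = 0b0001101010
Split: l1_idx=0, l2_idx=3, offset=10

Answer: L1[0]=3 -> L2[3][3]=4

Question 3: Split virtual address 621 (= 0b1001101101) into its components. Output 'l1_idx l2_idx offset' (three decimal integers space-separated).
vaddr = 621 = 0b1001101101
  top 3 bits -> l1_idx = 4
  next 2 bits -> l2_idx = 3
  bottom 5 bits -> offset = 13

Answer: 4 3 13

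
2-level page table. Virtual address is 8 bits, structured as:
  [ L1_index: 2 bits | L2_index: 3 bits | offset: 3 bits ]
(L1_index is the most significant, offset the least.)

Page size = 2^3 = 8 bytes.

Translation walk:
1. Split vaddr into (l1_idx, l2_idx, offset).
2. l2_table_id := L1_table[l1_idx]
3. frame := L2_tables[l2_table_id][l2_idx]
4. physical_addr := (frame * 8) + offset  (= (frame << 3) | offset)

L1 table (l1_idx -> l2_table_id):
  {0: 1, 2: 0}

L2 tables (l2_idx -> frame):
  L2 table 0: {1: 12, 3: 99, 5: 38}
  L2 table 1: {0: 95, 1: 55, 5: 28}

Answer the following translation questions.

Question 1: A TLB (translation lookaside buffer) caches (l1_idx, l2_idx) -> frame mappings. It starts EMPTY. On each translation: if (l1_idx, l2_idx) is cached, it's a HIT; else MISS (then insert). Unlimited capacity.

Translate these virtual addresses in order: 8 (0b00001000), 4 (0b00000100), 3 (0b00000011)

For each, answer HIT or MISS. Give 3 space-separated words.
Answer: MISS MISS HIT

Derivation:
vaddr=8: (0,1) not in TLB -> MISS, insert
vaddr=4: (0,0) not in TLB -> MISS, insert
vaddr=3: (0,0) in TLB -> HIT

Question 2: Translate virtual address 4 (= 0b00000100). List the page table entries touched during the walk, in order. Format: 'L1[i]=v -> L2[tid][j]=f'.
Answer: L1[0]=1 -> L2[1][0]=95

Derivation:
vaddr = 4 = 0b00000100
Split: l1_idx=0, l2_idx=0, offset=4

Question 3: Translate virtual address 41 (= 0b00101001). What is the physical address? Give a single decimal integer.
Answer: 225

Derivation:
vaddr = 41 = 0b00101001
Split: l1_idx=0, l2_idx=5, offset=1
L1[0] = 1
L2[1][5] = 28
paddr = 28 * 8 + 1 = 225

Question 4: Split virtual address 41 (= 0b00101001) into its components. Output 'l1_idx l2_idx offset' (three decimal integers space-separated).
vaddr = 41 = 0b00101001
  top 2 bits -> l1_idx = 0
  next 3 bits -> l2_idx = 5
  bottom 3 bits -> offset = 1

Answer: 0 5 1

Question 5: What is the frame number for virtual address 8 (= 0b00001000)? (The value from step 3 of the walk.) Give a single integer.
vaddr = 8: l1_idx=0, l2_idx=1
L1[0] = 1; L2[1][1] = 55

Answer: 55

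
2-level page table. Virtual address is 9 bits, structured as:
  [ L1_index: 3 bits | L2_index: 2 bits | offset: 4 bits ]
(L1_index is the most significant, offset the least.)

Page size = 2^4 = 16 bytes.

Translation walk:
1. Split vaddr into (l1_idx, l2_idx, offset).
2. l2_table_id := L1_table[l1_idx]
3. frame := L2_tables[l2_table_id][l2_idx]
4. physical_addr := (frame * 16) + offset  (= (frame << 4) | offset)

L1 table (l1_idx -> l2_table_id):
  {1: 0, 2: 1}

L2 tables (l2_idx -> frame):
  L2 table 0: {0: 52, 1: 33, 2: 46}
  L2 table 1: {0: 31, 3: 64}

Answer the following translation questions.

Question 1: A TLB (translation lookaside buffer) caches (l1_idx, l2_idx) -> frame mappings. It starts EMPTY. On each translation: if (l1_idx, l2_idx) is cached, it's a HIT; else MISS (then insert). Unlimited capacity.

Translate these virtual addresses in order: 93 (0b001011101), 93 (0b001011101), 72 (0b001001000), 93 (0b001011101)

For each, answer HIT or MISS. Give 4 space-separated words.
vaddr=93: (1,1) not in TLB -> MISS, insert
vaddr=93: (1,1) in TLB -> HIT
vaddr=72: (1,0) not in TLB -> MISS, insert
vaddr=93: (1,1) in TLB -> HIT

Answer: MISS HIT MISS HIT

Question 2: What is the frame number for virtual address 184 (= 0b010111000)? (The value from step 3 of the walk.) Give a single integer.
vaddr = 184: l1_idx=2, l2_idx=3
L1[2] = 1; L2[1][3] = 64

Answer: 64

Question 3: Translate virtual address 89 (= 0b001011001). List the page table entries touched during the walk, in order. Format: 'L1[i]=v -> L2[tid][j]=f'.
vaddr = 89 = 0b001011001
Split: l1_idx=1, l2_idx=1, offset=9

Answer: L1[1]=0 -> L2[0][1]=33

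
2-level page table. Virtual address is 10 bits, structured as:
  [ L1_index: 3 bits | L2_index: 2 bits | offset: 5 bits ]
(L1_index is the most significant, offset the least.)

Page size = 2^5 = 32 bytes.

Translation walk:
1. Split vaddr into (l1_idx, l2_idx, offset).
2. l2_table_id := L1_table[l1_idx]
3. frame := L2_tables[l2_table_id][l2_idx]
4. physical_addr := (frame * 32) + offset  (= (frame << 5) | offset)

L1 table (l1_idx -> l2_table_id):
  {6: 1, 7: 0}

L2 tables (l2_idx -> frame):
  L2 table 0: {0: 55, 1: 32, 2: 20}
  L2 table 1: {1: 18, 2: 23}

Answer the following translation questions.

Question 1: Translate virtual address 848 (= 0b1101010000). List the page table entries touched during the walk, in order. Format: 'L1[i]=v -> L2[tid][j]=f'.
Answer: L1[6]=1 -> L2[1][2]=23

Derivation:
vaddr = 848 = 0b1101010000
Split: l1_idx=6, l2_idx=2, offset=16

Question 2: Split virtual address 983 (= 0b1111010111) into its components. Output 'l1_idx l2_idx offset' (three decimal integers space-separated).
Answer: 7 2 23

Derivation:
vaddr = 983 = 0b1111010111
  top 3 bits -> l1_idx = 7
  next 2 bits -> l2_idx = 2
  bottom 5 bits -> offset = 23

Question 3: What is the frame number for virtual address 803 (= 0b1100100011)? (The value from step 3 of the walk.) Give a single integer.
vaddr = 803: l1_idx=6, l2_idx=1
L1[6] = 1; L2[1][1] = 18

Answer: 18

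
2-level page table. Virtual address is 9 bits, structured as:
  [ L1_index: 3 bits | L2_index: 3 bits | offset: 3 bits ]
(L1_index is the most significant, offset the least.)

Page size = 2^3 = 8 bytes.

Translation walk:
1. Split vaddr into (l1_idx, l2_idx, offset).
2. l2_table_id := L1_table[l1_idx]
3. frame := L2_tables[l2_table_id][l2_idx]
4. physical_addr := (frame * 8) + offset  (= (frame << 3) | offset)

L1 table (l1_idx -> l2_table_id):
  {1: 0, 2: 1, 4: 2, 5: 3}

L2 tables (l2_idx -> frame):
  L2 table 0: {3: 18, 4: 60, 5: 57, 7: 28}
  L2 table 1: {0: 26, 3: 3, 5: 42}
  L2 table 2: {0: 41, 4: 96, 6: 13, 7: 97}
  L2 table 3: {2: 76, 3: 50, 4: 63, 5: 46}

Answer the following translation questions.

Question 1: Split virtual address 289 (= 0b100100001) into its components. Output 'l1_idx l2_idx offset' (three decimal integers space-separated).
Answer: 4 4 1

Derivation:
vaddr = 289 = 0b100100001
  top 3 bits -> l1_idx = 4
  next 3 bits -> l2_idx = 4
  bottom 3 bits -> offset = 1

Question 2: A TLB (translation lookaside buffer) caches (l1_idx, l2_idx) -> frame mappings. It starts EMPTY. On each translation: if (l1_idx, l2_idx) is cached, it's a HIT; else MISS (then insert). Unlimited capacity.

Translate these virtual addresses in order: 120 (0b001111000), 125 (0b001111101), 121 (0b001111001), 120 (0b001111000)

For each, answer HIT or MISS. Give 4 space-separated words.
Answer: MISS HIT HIT HIT

Derivation:
vaddr=120: (1,7) not in TLB -> MISS, insert
vaddr=125: (1,7) in TLB -> HIT
vaddr=121: (1,7) in TLB -> HIT
vaddr=120: (1,7) in TLB -> HIT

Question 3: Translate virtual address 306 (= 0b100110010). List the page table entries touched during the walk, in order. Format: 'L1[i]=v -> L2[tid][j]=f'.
Answer: L1[4]=2 -> L2[2][6]=13

Derivation:
vaddr = 306 = 0b100110010
Split: l1_idx=4, l2_idx=6, offset=2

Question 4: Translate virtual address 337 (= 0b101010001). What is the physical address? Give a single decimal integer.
vaddr = 337 = 0b101010001
Split: l1_idx=5, l2_idx=2, offset=1
L1[5] = 3
L2[3][2] = 76
paddr = 76 * 8 + 1 = 609

Answer: 609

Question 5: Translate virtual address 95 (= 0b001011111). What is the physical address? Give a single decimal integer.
vaddr = 95 = 0b001011111
Split: l1_idx=1, l2_idx=3, offset=7
L1[1] = 0
L2[0][3] = 18
paddr = 18 * 8 + 7 = 151

Answer: 151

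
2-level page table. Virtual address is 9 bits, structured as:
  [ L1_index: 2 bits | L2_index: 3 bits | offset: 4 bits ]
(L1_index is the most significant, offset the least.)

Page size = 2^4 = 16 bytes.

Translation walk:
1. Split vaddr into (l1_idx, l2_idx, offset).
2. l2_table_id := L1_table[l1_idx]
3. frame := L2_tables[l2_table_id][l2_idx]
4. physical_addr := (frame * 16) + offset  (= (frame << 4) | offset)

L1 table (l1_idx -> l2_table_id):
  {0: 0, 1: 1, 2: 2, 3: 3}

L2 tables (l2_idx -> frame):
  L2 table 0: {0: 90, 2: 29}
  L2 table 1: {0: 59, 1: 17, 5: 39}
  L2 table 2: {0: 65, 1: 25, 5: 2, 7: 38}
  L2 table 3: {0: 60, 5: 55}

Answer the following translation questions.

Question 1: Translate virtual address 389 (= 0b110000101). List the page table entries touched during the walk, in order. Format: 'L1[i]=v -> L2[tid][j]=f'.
vaddr = 389 = 0b110000101
Split: l1_idx=3, l2_idx=0, offset=5

Answer: L1[3]=3 -> L2[3][0]=60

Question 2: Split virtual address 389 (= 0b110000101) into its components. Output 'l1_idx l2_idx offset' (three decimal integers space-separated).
vaddr = 389 = 0b110000101
  top 2 bits -> l1_idx = 3
  next 3 bits -> l2_idx = 0
  bottom 4 bits -> offset = 5

Answer: 3 0 5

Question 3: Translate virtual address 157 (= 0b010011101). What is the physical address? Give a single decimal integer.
vaddr = 157 = 0b010011101
Split: l1_idx=1, l2_idx=1, offset=13
L1[1] = 1
L2[1][1] = 17
paddr = 17 * 16 + 13 = 285

Answer: 285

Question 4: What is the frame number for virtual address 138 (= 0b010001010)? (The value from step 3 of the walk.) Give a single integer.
Answer: 59

Derivation:
vaddr = 138: l1_idx=1, l2_idx=0
L1[1] = 1; L2[1][0] = 59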